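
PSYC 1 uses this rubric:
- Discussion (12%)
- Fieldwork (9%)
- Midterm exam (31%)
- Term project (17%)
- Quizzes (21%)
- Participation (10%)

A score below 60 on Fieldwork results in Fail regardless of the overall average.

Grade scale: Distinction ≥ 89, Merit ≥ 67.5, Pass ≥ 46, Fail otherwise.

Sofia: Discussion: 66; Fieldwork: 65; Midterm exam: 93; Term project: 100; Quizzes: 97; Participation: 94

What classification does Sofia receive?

Fieldwork score 65 ≥ 60: minimum met.
Weighted total:
  Discussion 66 × 0.12 = 7.92
  Fieldwork 65 × 0.09 = 5.85
  Midterm exam 93 × 0.31 = 28.83
  Term project 100 × 0.17 = 17
  Quizzes 97 × 0.21 = 20.37
  Participation 94 × 0.1 = 9.4
Sum = 89.37
89.37 ≥ 89 → Distinction

Distinction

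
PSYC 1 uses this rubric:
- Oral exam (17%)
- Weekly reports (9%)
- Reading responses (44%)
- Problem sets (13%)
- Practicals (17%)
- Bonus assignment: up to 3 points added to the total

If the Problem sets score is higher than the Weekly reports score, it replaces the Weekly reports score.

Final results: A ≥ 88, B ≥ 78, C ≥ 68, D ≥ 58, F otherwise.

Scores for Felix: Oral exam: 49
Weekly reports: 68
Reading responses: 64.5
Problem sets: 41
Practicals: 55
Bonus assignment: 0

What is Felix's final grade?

Problem sets (41) ≤ Weekly reports (68), so Weekly reports stays at 68.
Weighted total:
  Oral exam 49 × 0.17 = 8.33
  Weekly reports 68 × 0.09 = 6.12
  Reading responses 64.5 × 0.44 = 28.38
  Problem sets 41 × 0.13 = 5.33
  Practicals 55 × 0.17 = 9.35
Sum = 57.51
Bonus assignment: 57.51 + 0 = 57.51
57.51 < 58 → F

F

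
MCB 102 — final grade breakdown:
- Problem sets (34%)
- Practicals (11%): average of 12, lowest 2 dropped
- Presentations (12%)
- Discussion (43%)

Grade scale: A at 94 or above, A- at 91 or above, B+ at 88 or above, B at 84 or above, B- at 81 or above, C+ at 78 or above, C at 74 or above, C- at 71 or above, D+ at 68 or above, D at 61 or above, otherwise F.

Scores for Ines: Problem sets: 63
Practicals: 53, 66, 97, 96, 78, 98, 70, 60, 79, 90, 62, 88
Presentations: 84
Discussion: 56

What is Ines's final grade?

Practicals: drop 53, 60 → average of remaining 10 = 824/10 = 82.4
Weighted total:
  Problem sets 63 × 0.34 = 21.42
  Practicals 82.4 × 0.11 = 9.064
  Presentations 84 × 0.12 = 10.08
  Discussion 56 × 0.43 = 24.08
Sum = 64.644
64.644 is ≥ 61 and < 68 → D

D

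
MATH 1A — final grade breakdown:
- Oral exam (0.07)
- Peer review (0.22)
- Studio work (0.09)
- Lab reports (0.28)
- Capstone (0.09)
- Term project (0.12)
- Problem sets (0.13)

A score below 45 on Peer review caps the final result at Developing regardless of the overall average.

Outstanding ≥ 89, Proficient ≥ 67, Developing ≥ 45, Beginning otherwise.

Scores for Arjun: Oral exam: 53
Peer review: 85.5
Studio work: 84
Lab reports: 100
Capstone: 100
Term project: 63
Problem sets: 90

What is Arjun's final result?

Peer review score 85.5 ≥ 45: minimum met.
Weighted total:
  Oral exam 53 × 0.07 = 3.71
  Peer review 85.5 × 0.22 = 18.81
  Studio work 84 × 0.09 = 7.56
  Lab reports 100 × 0.28 = 28
  Capstone 100 × 0.09 = 9
  Term project 63 × 0.12 = 7.56
  Problem sets 90 × 0.13 = 11.7
Sum = 86.34
86.34 is ≥ 67 and < 89 → Proficient

Proficient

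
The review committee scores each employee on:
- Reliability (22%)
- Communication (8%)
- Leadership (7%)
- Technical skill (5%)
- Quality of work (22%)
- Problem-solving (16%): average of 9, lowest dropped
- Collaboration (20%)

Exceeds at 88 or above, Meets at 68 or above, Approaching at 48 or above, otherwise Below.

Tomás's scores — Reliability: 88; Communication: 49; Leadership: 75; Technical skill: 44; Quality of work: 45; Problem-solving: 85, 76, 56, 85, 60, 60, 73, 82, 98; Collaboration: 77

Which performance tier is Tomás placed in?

Problem-solving: drop 56 → average of remaining 8 = 619/8 = 77.375
Weighted total:
  Reliability 88 × 0.22 = 19.36
  Communication 49 × 0.08 = 3.92
  Leadership 75 × 0.07 = 5.25
  Technical skill 44 × 0.05 = 2.2
  Quality of work 45 × 0.22 = 9.9
  Problem-solving 77.375 × 0.16 = 12.38
  Collaboration 77 × 0.2 = 15.4
Sum = 68.41
68.41 is ≥ 68 and < 88 → Meets

Meets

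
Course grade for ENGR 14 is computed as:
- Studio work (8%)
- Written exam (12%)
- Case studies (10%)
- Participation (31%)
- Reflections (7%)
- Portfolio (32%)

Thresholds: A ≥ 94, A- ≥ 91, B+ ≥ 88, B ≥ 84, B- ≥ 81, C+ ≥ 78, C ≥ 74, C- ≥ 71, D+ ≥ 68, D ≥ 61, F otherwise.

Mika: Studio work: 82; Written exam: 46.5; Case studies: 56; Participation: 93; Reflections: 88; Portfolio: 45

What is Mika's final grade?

D

Weighted total:
  Studio work 82 × 0.08 = 6.56
  Written exam 46.5 × 0.12 = 5.58
  Case studies 56 × 0.1 = 5.6
  Participation 93 × 0.31 = 28.83
  Reflections 88 × 0.07 = 6.16
  Portfolio 45 × 0.32 = 14.4
Sum = 67.13
67.13 is ≥ 61 and < 68 → D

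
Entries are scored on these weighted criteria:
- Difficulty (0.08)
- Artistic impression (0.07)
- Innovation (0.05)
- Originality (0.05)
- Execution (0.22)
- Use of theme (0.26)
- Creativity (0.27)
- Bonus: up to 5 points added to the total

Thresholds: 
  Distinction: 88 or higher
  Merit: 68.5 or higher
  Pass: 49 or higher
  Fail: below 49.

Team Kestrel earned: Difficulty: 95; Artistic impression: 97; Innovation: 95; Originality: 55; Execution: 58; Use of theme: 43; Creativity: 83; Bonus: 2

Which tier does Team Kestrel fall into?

Merit

Weighted total:
  Difficulty 95 × 0.08 = 7.6
  Artistic impression 97 × 0.07 = 6.79
  Innovation 95 × 0.05 = 4.75
  Originality 55 × 0.05 = 2.75
  Execution 58 × 0.22 = 12.76
  Use of theme 43 × 0.26 = 11.18
  Creativity 83 × 0.27 = 22.41
Sum = 68.24
Bonus: 68.24 + 2 = 70.24
70.24 is ≥ 68.5 and < 88 → Merit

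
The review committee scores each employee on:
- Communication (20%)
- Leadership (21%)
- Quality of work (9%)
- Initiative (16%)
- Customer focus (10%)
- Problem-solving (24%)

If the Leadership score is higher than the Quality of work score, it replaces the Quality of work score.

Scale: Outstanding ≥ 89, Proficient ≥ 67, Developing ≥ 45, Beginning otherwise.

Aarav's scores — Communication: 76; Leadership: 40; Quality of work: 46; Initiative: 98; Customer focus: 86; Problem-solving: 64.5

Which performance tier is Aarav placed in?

Leadership (40) ≤ Quality of work (46), so Quality of work stays at 46.
Weighted total:
  Communication 76 × 0.2 = 15.2
  Leadership 40 × 0.21 = 8.4
  Quality of work 46 × 0.09 = 4.14
  Initiative 98 × 0.16 = 15.68
  Customer focus 86 × 0.1 = 8.6
  Problem-solving 64.5 × 0.24 = 15.48
Sum = 67.5
67.5 is ≥ 67 and < 89 → Proficient

Proficient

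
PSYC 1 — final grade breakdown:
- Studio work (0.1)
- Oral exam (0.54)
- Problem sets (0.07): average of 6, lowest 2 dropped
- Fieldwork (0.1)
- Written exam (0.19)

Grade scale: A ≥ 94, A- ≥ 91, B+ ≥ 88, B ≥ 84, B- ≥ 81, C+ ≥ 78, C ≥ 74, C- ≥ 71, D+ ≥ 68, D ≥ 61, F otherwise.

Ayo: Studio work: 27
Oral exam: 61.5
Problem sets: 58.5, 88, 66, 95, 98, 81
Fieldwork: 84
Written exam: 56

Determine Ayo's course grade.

D

Problem sets: drop 58.5, 66 → average of remaining 4 = 362/4 = 90.5
Weighted total:
  Studio work 27 × 0.1 = 2.7
  Oral exam 61.5 × 0.54 = 33.21
  Problem sets 90.5 × 0.07 = 6.335
  Fieldwork 84 × 0.1 = 8.4
  Written exam 56 × 0.19 = 10.64
Sum = 61.285
61.285 is ≥ 61 and < 68 → D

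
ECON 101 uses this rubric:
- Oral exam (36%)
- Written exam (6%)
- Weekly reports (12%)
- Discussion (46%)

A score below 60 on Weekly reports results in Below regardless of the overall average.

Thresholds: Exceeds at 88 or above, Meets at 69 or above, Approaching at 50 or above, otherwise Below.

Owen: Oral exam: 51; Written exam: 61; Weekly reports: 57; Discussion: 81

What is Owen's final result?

Below

Weekly reports score 57 < 60: minimum not met.
Weighted total:
  Oral exam 51 × 0.36 = 18.36
  Written exam 61 × 0.06 = 3.66
  Weekly reports 57 × 0.12 = 6.84
  Discussion 81 × 0.46 = 37.26
Sum = 66.12
Because the Weekly reports minimum was not met, the result is Below.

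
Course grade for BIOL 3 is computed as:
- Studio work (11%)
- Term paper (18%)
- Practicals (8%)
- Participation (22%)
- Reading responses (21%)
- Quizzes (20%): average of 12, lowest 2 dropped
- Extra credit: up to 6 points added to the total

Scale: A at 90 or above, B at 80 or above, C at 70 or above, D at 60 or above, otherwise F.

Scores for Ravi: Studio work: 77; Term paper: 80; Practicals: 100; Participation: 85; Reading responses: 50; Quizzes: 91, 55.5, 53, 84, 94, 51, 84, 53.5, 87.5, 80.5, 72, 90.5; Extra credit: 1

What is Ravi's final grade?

Quizzes: drop 51, 53 → average of remaining 10 = 792.5/10 = 79.25
Weighted total:
  Studio work 77 × 0.11 = 8.47
  Term paper 80 × 0.18 = 14.4
  Practicals 100 × 0.08 = 8
  Participation 85 × 0.22 = 18.7
  Reading responses 50 × 0.21 = 10.5
  Quizzes 79.25 × 0.2 = 15.85
Sum = 75.92
Extra credit: 75.92 + 1 = 76.92
76.92 is ≥ 70 and < 80 → C

C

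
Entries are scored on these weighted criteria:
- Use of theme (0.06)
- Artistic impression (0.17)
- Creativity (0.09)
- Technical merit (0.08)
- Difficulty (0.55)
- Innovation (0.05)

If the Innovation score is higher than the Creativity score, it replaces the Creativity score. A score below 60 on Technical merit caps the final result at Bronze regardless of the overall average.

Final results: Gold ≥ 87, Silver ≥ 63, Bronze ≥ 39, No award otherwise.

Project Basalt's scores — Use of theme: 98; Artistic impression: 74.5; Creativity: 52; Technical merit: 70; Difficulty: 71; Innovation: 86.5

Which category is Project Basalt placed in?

Innovation (86.5) > Creativity (52), so Creativity counts as 86.5.
Technical merit score 70 ≥ 60: minimum met.
Weighted total:
  Use of theme 98 × 0.06 = 5.88
  Artistic impression 74.5 × 0.17 = 12.665
  Creativity 86.5 × 0.09 = 7.785
  Technical merit 70 × 0.08 = 5.6
  Difficulty 71 × 0.55 = 39.05
  Innovation 86.5 × 0.05 = 4.325
Sum = 75.305
75.305 is ≥ 63 and < 87 → Silver

Silver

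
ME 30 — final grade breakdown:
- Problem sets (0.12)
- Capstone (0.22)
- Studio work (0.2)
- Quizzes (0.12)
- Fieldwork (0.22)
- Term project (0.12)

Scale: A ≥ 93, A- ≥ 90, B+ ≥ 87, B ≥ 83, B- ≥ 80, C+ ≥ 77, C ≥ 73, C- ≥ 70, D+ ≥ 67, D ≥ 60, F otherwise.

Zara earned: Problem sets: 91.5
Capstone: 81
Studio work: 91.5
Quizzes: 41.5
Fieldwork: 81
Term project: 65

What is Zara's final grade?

Weighted total:
  Problem sets 91.5 × 0.12 = 10.98
  Capstone 81 × 0.22 = 17.82
  Studio work 91.5 × 0.2 = 18.3
  Quizzes 41.5 × 0.12 = 4.98
  Fieldwork 81 × 0.22 = 17.82
  Term project 65 × 0.12 = 7.8
Sum = 77.7
77.7 is ≥ 77 and < 80 → C+

C+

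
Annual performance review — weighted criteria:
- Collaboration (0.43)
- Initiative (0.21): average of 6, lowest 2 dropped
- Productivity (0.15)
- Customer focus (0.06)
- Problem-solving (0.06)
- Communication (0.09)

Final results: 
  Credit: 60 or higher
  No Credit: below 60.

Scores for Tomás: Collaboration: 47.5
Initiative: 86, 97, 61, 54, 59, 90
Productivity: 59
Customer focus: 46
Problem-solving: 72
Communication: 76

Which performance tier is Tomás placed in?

Credit

Initiative: drop 54, 59 → average of remaining 4 = 334/4 = 83.5
Weighted total:
  Collaboration 47.5 × 0.43 = 20.425
  Initiative 83.5 × 0.21 = 17.535
  Productivity 59 × 0.15 = 8.85
  Customer focus 46 × 0.06 = 2.76
  Problem-solving 72 × 0.06 = 4.32
  Communication 76 × 0.09 = 6.84
Sum = 60.73
60.73 ≥ 60 → Credit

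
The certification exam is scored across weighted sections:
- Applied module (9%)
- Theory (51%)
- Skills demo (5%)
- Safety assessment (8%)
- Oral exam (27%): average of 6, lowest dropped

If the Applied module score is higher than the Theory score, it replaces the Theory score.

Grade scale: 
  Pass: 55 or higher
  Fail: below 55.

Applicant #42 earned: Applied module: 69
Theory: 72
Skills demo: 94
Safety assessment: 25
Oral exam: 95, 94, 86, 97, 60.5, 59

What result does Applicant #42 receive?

Oral exam: drop 59 → average of remaining 5 = 432.5/5 = 86.5
Applied module (69) ≤ Theory (72), so Theory stays at 72.
Weighted total:
  Applied module 69 × 0.09 = 6.21
  Theory 72 × 0.51 = 36.72
  Skills demo 94 × 0.05 = 4.7
  Safety assessment 25 × 0.08 = 2
  Oral exam 86.5 × 0.27 = 23.355
Sum = 72.985
72.985 ≥ 55 → Pass

Pass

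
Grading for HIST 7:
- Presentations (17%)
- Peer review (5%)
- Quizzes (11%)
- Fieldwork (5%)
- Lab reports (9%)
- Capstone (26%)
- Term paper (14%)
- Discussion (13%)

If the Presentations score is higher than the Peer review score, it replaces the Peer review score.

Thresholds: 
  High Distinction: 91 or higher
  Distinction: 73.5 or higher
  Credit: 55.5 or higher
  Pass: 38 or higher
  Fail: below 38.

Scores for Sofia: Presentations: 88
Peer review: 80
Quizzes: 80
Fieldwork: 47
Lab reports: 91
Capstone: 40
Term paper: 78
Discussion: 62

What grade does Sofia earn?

Credit

Presentations (88) > Peer review (80), so Peer review counts as 88.
Weighted total:
  Presentations 88 × 0.17 = 14.96
  Peer review 88 × 0.05 = 4.4
  Quizzes 80 × 0.11 = 8.8
  Fieldwork 47 × 0.05 = 2.35
  Lab reports 91 × 0.09 = 8.19
  Capstone 40 × 0.26 = 10.4
  Term paper 78 × 0.14 = 10.92
  Discussion 62 × 0.13 = 8.06
Sum = 68.08
68.08 is ≥ 55.5 and < 73.5 → Credit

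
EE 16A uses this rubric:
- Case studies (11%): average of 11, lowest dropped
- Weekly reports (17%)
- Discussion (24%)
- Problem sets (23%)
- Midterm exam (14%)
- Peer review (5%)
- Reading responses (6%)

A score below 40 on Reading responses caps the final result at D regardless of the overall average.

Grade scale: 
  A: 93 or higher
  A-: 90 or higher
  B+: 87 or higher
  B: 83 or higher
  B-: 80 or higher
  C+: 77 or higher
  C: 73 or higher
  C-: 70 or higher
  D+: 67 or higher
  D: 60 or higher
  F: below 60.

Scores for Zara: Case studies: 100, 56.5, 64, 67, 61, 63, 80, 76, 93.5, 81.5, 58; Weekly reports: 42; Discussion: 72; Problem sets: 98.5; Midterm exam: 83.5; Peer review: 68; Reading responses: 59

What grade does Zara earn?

Case studies: drop 56.5 → average of remaining 10 = 744/10 = 74.4
Reading responses score 59 ≥ 40: minimum met.
Weighted total:
  Case studies 74.4 × 0.11 = 8.184
  Weekly reports 42 × 0.17 = 7.14
  Discussion 72 × 0.24 = 17.28
  Problem sets 98.5 × 0.23 = 22.655
  Midterm exam 83.5 × 0.14 = 11.69
  Peer review 68 × 0.05 = 3.4
  Reading responses 59 × 0.06 = 3.54
Sum = 73.889
73.889 is ≥ 73 and < 77 → C

C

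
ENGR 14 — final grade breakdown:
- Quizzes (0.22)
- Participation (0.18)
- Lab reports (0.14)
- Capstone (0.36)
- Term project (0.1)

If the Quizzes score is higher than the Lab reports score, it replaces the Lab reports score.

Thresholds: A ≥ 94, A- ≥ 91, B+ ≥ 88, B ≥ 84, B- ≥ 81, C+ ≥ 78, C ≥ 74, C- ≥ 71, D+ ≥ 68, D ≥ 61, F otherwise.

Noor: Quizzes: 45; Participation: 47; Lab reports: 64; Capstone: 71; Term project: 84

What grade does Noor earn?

D

Quizzes (45) ≤ Lab reports (64), so Lab reports stays at 64.
Weighted total:
  Quizzes 45 × 0.22 = 9.9
  Participation 47 × 0.18 = 8.46
  Lab reports 64 × 0.14 = 8.96
  Capstone 71 × 0.36 = 25.56
  Term project 84 × 0.1 = 8.4
Sum = 61.28
61.28 is ≥ 61 and < 68 → D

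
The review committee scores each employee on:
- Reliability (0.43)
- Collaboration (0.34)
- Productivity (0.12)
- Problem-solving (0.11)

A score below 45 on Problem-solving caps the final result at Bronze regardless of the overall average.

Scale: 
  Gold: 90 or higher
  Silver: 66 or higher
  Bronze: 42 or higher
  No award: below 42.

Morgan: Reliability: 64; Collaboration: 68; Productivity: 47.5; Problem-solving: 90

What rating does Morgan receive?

Problem-solving score 90 ≥ 45: minimum met.
Weighted total:
  Reliability 64 × 0.43 = 27.52
  Collaboration 68 × 0.34 = 23.12
  Productivity 47.5 × 0.12 = 5.7
  Problem-solving 90 × 0.11 = 9.9
Sum = 66.24
66.24 is ≥ 66 and < 90 → Silver

Silver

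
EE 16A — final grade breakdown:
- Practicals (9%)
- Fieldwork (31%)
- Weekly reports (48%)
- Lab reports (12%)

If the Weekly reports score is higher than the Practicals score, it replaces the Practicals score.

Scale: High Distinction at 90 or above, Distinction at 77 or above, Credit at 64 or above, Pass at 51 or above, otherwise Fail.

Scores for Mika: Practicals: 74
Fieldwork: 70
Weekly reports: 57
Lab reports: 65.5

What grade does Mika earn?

Weekly reports (57) ≤ Practicals (74), so Practicals stays at 74.
Weighted total:
  Practicals 74 × 0.09 = 6.66
  Fieldwork 70 × 0.31 = 21.7
  Weekly reports 57 × 0.48 = 27.36
  Lab reports 65.5 × 0.12 = 7.86
Sum = 63.58
63.58 is ≥ 51 and < 64 → Pass

Pass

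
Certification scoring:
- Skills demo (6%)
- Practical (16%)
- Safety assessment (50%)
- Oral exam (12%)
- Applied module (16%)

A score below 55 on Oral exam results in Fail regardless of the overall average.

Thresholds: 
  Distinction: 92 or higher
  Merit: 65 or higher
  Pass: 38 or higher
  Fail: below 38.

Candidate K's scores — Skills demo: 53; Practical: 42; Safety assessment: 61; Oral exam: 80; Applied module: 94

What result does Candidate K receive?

Merit

Oral exam score 80 ≥ 55: minimum met.
Weighted total:
  Skills demo 53 × 0.06 = 3.18
  Practical 42 × 0.16 = 6.72
  Safety assessment 61 × 0.5 = 30.5
  Oral exam 80 × 0.12 = 9.6
  Applied module 94 × 0.16 = 15.04
Sum = 65.04
65.04 is ≥ 65 and < 92 → Merit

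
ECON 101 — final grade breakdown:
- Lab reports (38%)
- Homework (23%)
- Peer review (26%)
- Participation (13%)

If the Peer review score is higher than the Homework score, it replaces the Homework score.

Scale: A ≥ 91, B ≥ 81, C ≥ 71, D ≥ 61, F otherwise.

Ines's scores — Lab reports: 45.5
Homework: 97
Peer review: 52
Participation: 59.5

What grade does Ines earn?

F

Peer review (52) ≤ Homework (97), so Homework stays at 97.
Weighted total:
  Lab reports 45.5 × 0.38 = 17.29
  Homework 97 × 0.23 = 22.31
  Peer review 52 × 0.26 = 13.52
  Participation 59.5 × 0.13 = 7.735
Sum = 60.855
60.855 < 61 → F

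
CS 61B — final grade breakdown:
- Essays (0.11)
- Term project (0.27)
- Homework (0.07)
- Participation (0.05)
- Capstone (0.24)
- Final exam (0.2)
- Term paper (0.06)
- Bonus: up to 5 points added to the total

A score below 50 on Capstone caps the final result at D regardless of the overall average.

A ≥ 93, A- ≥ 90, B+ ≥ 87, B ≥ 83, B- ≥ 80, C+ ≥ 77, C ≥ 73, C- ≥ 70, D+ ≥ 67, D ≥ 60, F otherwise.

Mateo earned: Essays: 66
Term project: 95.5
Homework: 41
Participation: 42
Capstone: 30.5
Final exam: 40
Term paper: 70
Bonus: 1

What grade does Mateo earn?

F

Capstone score 30.5 < 50: minimum not met.
Weighted total:
  Essays 66 × 0.11 = 7.26
  Term project 95.5 × 0.27 = 25.785
  Homework 41 × 0.07 = 2.87
  Participation 42 × 0.05 = 2.1
  Capstone 30.5 × 0.24 = 7.32
  Final exam 40 × 0.2 = 8
  Term paper 70 × 0.06 = 4.2
Sum = 57.535
Bonus: 57.535 + 1 = 58.535
58.535 would be F; cap at D applies → F.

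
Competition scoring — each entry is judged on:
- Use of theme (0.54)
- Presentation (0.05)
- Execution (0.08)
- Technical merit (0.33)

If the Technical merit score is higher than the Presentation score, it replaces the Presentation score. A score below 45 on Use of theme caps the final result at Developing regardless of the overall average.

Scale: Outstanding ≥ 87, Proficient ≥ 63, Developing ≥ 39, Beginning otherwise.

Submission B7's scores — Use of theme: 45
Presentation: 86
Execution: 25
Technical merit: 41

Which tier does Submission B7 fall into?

Technical merit (41) ≤ Presentation (86), so Presentation stays at 86.
Use of theme score 45 ≥ 45: minimum met.
Weighted total:
  Use of theme 45 × 0.54 = 24.3
  Presentation 86 × 0.05 = 4.3
  Execution 25 × 0.08 = 2
  Technical merit 41 × 0.33 = 13.53
Sum = 44.13
44.13 is ≥ 39 and < 63 → Developing

Developing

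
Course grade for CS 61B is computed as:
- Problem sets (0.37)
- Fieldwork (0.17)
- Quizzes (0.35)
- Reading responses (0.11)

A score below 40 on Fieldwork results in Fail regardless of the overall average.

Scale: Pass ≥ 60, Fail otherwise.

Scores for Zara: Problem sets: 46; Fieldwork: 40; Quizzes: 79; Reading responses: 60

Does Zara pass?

Fail

Fieldwork score 40 ≥ 40: minimum met.
Weighted total:
  Problem sets 46 × 0.37 = 17.02
  Fieldwork 40 × 0.17 = 6.8
  Quizzes 79 × 0.35 = 27.65
  Reading responses 60 × 0.11 = 6.6
Sum = 58.07
58.07 < 60 → Fail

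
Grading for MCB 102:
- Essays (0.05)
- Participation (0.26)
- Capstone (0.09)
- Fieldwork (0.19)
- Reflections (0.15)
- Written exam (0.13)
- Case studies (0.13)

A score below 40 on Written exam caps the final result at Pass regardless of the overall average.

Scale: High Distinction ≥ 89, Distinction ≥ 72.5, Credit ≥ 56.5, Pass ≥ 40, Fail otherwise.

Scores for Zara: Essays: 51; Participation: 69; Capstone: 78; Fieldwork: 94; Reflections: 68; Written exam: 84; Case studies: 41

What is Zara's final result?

Written exam score 84 ≥ 40: minimum met.
Weighted total:
  Essays 51 × 0.05 = 2.55
  Participation 69 × 0.26 = 17.94
  Capstone 78 × 0.09 = 7.02
  Fieldwork 94 × 0.19 = 17.86
  Reflections 68 × 0.15 = 10.2
  Written exam 84 × 0.13 = 10.92
  Case studies 41 × 0.13 = 5.33
Sum = 71.82
71.82 is ≥ 56.5 and < 72.5 → Credit

Credit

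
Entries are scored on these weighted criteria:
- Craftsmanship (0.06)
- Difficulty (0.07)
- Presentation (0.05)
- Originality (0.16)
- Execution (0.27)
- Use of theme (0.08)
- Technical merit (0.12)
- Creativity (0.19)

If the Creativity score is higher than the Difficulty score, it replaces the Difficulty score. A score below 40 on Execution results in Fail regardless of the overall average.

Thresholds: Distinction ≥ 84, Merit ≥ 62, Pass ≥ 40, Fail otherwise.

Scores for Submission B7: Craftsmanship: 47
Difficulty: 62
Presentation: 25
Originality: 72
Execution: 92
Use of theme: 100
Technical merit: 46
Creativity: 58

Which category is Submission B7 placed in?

Creativity (58) ≤ Difficulty (62), so Difficulty stays at 62.
Execution score 92 ≥ 40: minimum met.
Weighted total:
  Craftsmanship 47 × 0.06 = 2.82
  Difficulty 62 × 0.07 = 4.34
  Presentation 25 × 0.05 = 1.25
  Originality 72 × 0.16 = 11.52
  Execution 92 × 0.27 = 24.84
  Use of theme 100 × 0.08 = 8
  Technical merit 46 × 0.12 = 5.52
  Creativity 58 × 0.19 = 11.02
Sum = 69.31
69.31 is ≥ 62 and < 84 → Merit

Merit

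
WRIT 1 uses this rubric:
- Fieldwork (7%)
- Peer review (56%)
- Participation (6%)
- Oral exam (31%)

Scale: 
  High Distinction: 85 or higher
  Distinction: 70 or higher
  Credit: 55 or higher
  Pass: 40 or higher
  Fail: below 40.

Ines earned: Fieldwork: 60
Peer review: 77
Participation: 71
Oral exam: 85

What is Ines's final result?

Distinction

Weighted total:
  Fieldwork 60 × 0.07 = 4.2
  Peer review 77 × 0.56 = 43.12
  Participation 71 × 0.06 = 4.26
  Oral exam 85 × 0.31 = 26.35
Sum = 77.93
77.93 is ≥ 70 and < 85 → Distinction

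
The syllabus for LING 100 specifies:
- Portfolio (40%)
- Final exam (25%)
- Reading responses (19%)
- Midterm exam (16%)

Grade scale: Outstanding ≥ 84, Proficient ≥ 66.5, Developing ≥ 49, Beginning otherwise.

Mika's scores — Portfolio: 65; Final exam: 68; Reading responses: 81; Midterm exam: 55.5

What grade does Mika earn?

Proficient

Weighted total:
  Portfolio 65 × 0.4 = 26
  Final exam 68 × 0.25 = 17
  Reading responses 81 × 0.19 = 15.39
  Midterm exam 55.5 × 0.16 = 8.88
Sum = 67.27
67.27 is ≥ 66.5 and < 84 → Proficient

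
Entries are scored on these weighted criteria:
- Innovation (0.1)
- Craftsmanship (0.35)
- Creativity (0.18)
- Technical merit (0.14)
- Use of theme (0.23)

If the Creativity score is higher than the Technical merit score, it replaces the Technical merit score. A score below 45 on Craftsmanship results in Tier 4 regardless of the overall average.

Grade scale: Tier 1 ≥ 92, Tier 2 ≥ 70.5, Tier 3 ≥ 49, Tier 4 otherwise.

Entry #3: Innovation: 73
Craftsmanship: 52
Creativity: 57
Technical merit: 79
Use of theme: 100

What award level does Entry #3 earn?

Creativity (57) ≤ Technical merit (79), so Technical merit stays at 79.
Craftsmanship score 52 ≥ 45: minimum met.
Weighted total:
  Innovation 73 × 0.1 = 7.3
  Craftsmanship 52 × 0.35 = 18.2
  Creativity 57 × 0.18 = 10.26
  Technical merit 79 × 0.14 = 11.06
  Use of theme 100 × 0.23 = 23
Sum = 69.82
69.82 is ≥ 49 and < 70.5 → Tier 3

Tier 3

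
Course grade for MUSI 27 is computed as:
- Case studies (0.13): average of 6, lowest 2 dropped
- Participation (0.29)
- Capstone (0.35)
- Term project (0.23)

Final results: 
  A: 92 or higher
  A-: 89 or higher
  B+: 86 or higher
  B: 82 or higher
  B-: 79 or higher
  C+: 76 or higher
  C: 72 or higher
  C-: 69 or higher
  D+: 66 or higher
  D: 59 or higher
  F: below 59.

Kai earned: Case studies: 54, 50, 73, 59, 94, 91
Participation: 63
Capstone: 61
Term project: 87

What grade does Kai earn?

Case studies: drop 50, 54 → average of remaining 4 = 317/4 = 79.25
Weighted total:
  Case studies 79.25 × 0.13 = 10.3025
  Participation 63 × 0.29 = 18.27
  Capstone 61 × 0.35 = 21.35
  Term project 87 × 0.23 = 20.01
Sum = 69.9325
69.9325 is ≥ 69 and < 72 → C-

C-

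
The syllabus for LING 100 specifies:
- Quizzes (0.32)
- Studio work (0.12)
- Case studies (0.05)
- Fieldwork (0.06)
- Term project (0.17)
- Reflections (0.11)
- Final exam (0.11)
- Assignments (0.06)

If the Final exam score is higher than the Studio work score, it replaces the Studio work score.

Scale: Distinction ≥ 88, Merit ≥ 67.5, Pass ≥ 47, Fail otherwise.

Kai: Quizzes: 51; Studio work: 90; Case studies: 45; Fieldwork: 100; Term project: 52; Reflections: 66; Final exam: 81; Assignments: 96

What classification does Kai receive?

Pass

Final exam (81) ≤ Studio work (90), so Studio work stays at 90.
Weighted total:
  Quizzes 51 × 0.32 = 16.32
  Studio work 90 × 0.12 = 10.8
  Case studies 45 × 0.05 = 2.25
  Fieldwork 100 × 0.06 = 6
  Term project 52 × 0.17 = 8.84
  Reflections 66 × 0.11 = 7.26
  Final exam 81 × 0.11 = 8.91
  Assignments 96 × 0.06 = 5.76
Sum = 66.14
66.14 is ≥ 47 and < 67.5 → Pass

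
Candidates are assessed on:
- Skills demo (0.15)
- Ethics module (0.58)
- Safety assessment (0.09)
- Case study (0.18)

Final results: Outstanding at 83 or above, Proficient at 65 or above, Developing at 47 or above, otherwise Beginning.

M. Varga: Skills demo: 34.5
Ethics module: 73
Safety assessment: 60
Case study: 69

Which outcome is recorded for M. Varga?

Proficient

Weighted total:
  Skills demo 34.5 × 0.15 = 5.175
  Ethics module 73 × 0.58 = 42.34
  Safety assessment 60 × 0.09 = 5.4
  Case study 69 × 0.18 = 12.42
Sum = 65.335
65.335 is ≥ 65 and < 83 → Proficient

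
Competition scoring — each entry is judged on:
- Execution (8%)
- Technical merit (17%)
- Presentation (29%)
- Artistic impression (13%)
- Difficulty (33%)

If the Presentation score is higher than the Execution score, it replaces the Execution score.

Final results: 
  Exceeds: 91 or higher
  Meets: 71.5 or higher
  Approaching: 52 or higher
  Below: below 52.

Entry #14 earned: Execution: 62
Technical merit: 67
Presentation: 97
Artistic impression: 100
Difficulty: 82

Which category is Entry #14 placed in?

Presentation (97) > Execution (62), so Execution counts as 97.
Weighted total:
  Execution 97 × 0.08 = 7.76
  Technical merit 67 × 0.17 = 11.39
  Presentation 97 × 0.29 = 28.13
  Artistic impression 100 × 0.13 = 13
  Difficulty 82 × 0.33 = 27.06
Sum = 87.34
87.34 is ≥ 71.5 and < 91 → Meets

Meets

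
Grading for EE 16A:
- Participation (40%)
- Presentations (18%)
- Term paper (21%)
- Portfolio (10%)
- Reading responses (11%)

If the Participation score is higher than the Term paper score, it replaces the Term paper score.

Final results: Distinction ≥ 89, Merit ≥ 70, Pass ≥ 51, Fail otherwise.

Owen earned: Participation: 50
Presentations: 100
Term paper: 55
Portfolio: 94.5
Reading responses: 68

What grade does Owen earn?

Pass

Participation (50) ≤ Term paper (55), so Term paper stays at 55.
Weighted total:
  Participation 50 × 0.4 = 20
  Presentations 100 × 0.18 = 18
  Term paper 55 × 0.21 = 11.55
  Portfolio 94.5 × 0.1 = 9.45
  Reading responses 68 × 0.11 = 7.48
Sum = 66.48
66.48 is ≥ 51 and < 70 → Pass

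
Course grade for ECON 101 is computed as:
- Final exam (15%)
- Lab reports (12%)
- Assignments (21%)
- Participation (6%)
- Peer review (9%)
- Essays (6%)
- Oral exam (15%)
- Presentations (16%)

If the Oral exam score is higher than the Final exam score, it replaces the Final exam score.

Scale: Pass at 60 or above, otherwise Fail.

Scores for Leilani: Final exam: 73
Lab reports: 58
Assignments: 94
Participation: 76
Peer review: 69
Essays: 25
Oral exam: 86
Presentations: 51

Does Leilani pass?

Oral exam (86) > Final exam (73), so Final exam counts as 86.
Weighted total:
  Final exam 86 × 0.15 = 12.9
  Lab reports 58 × 0.12 = 6.96
  Assignments 94 × 0.21 = 19.74
  Participation 76 × 0.06 = 4.56
  Peer review 69 × 0.09 = 6.21
  Essays 25 × 0.06 = 1.5
  Oral exam 86 × 0.15 = 12.9
  Presentations 51 × 0.16 = 8.16
Sum = 72.93
72.93 ≥ 60 → Pass

Pass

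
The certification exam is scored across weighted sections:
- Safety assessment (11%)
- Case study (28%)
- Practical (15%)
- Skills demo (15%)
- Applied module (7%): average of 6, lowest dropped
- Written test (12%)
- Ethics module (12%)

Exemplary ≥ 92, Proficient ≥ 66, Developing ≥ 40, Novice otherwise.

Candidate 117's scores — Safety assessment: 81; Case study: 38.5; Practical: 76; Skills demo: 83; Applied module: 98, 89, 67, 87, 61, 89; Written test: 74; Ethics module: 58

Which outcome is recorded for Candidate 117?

Applied module: drop 61 → average of remaining 5 = 430/5 = 86
Weighted total:
  Safety assessment 81 × 0.11 = 8.91
  Case study 38.5 × 0.28 = 10.78
  Practical 76 × 0.15 = 11.4
  Skills demo 83 × 0.15 = 12.45
  Applied module 86 × 0.07 = 6.02
  Written test 74 × 0.12 = 8.88
  Ethics module 58 × 0.12 = 6.96
Sum = 65.4
65.4 is ≥ 40 and < 66 → Developing

Developing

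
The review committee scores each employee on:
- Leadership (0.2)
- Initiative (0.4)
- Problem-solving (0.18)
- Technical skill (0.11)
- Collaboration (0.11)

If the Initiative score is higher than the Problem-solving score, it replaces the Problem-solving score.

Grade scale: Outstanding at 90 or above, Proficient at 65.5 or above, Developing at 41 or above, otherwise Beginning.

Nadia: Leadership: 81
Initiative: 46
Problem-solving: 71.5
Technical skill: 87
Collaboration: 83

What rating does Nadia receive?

Proficient

Initiative (46) ≤ Problem-solving (71.5), so Problem-solving stays at 71.5.
Weighted total:
  Leadership 81 × 0.2 = 16.2
  Initiative 46 × 0.4 = 18.4
  Problem-solving 71.5 × 0.18 = 12.87
  Technical skill 87 × 0.11 = 9.57
  Collaboration 83 × 0.11 = 9.13
Sum = 66.17
66.17 is ≥ 65.5 and < 90 → Proficient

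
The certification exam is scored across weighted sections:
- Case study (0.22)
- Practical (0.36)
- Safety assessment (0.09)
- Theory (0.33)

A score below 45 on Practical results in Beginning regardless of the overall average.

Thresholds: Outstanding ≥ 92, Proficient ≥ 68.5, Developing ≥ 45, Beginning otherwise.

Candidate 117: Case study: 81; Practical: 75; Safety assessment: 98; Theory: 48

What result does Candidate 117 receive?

Practical score 75 ≥ 45: minimum met.
Weighted total:
  Case study 81 × 0.22 = 17.82
  Practical 75 × 0.36 = 27
  Safety assessment 98 × 0.09 = 8.82
  Theory 48 × 0.33 = 15.84
Sum = 69.48
69.48 is ≥ 68.5 and < 92 → Proficient

Proficient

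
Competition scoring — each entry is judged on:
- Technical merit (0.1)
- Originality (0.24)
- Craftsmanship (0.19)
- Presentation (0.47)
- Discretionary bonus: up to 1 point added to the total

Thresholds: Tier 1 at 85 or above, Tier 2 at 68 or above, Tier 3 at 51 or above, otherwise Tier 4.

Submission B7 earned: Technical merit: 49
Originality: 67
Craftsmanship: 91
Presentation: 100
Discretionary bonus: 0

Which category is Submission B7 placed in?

Weighted total:
  Technical merit 49 × 0.1 = 4.9
  Originality 67 × 0.24 = 16.08
  Craftsmanship 91 × 0.19 = 17.29
  Presentation 100 × 0.47 = 47
Sum = 85.27
Discretionary bonus: 85.27 + 0 = 85.27
85.27 ≥ 85 → Tier 1

Tier 1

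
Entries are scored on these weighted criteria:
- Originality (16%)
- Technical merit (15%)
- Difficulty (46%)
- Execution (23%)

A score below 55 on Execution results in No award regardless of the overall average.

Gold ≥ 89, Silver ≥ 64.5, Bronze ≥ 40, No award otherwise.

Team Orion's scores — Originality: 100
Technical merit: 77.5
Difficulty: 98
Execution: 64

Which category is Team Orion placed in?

Execution score 64 ≥ 55: minimum met.
Weighted total:
  Originality 100 × 0.16 = 16
  Technical merit 77.5 × 0.15 = 11.625
  Difficulty 98 × 0.46 = 45.08
  Execution 64 × 0.23 = 14.72
Sum = 87.425
87.425 is ≥ 64.5 and < 89 → Silver

Silver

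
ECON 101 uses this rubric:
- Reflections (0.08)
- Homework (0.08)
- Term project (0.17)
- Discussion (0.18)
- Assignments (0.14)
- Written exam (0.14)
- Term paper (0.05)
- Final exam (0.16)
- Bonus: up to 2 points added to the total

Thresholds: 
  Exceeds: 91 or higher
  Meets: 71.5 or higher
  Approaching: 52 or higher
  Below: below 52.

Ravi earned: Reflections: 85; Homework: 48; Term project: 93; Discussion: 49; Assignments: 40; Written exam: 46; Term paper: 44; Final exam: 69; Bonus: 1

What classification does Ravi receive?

Weighted total:
  Reflections 85 × 0.08 = 6.8
  Homework 48 × 0.08 = 3.84
  Term project 93 × 0.17 = 15.81
  Discussion 49 × 0.18 = 8.82
  Assignments 40 × 0.14 = 5.6
  Written exam 46 × 0.14 = 6.44
  Term paper 44 × 0.05 = 2.2
  Final exam 69 × 0.16 = 11.04
Sum = 60.55
Bonus: 60.55 + 1 = 61.55
61.55 is ≥ 52 and < 71.5 → Approaching

Approaching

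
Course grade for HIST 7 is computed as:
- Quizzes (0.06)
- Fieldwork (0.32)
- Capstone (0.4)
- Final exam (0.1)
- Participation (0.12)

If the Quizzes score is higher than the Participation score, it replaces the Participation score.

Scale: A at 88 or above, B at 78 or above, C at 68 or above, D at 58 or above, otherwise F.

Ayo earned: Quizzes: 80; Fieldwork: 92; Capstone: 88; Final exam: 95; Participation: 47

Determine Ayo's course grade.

A

Quizzes (80) > Participation (47), so Participation counts as 80.
Weighted total:
  Quizzes 80 × 0.06 = 4.8
  Fieldwork 92 × 0.32 = 29.44
  Capstone 88 × 0.4 = 35.2
  Final exam 95 × 0.1 = 9.5
  Participation 80 × 0.12 = 9.6
Sum = 88.54
88.54 ≥ 88 → A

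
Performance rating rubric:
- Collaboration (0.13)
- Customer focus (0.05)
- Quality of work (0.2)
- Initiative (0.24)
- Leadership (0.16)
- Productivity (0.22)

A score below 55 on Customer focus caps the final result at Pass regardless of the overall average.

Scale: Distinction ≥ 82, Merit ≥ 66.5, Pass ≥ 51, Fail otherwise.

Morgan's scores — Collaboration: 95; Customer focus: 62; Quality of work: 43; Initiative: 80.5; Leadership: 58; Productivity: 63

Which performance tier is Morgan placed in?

Customer focus score 62 ≥ 55: minimum met.
Weighted total:
  Collaboration 95 × 0.13 = 12.35
  Customer focus 62 × 0.05 = 3.1
  Quality of work 43 × 0.2 = 8.6
  Initiative 80.5 × 0.24 = 19.32
  Leadership 58 × 0.16 = 9.28
  Productivity 63 × 0.22 = 13.86
Sum = 66.51
66.51 is ≥ 66.5 and < 82 → Merit

Merit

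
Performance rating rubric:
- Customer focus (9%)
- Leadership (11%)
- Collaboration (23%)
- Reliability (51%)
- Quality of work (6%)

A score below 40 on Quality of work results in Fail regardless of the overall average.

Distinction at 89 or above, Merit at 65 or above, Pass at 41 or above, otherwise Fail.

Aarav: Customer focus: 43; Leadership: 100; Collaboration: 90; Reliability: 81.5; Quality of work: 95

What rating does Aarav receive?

Merit

Quality of work score 95 ≥ 40: minimum met.
Weighted total:
  Customer focus 43 × 0.09 = 3.87
  Leadership 100 × 0.11 = 11
  Collaboration 90 × 0.23 = 20.7
  Reliability 81.5 × 0.51 = 41.565
  Quality of work 95 × 0.06 = 5.7
Sum = 82.835
82.835 is ≥ 65 and < 89 → Merit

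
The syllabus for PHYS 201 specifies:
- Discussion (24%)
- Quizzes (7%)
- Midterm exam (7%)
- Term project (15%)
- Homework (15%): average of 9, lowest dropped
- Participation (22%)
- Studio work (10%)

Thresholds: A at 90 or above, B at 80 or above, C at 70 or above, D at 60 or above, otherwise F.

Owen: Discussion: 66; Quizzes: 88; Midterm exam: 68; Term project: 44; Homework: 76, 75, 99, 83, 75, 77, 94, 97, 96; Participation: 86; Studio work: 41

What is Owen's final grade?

D

Homework: drop 75 → average of remaining 8 = 697/8 = 87.125
Weighted total:
  Discussion 66 × 0.24 = 15.84
  Quizzes 88 × 0.07 = 6.16
  Midterm exam 68 × 0.07 = 4.76
  Term project 44 × 0.15 = 6.6
  Homework 87.125 × 0.15 = 13.06875
  Participation 86 × 0.22 = 18.92
  Studio work 41 × 0.1 = 4.1
Sum = 69.44875
69.44875 is ≥ 60 and < 70 → D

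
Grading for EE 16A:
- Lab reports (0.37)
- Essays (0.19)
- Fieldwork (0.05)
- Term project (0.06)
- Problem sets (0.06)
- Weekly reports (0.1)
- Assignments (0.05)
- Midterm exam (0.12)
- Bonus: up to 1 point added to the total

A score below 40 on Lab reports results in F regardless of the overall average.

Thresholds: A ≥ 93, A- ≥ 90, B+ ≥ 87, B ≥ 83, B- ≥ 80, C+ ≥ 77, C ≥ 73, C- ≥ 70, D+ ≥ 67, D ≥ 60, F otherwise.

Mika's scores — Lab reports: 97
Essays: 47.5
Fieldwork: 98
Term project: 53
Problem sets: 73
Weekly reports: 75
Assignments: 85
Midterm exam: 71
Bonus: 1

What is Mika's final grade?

C+

Lab reports score 97 ≥ 40: minimum met.
Weighted total:
  Lab reports 97 × 0.37 = 35.89
  Essays 47.5 × 0.19 = 9.025
  Fieldwork 98 × 0.05 = 4.9
  Term project 53 × 0.06 = 3.18
  Problem sets 73 × 0.06 = 4.38
  Weekly reports 75 × 0.1 = 7.5
  Assignments 85 × 0.05 = 4.25
  Midterm exam 71 × 0.12 = 8.52
Sum = 77.645
Bonus: 77.645 + 1 = 78.645
78.645 is ≥ 77 and < 80 → C+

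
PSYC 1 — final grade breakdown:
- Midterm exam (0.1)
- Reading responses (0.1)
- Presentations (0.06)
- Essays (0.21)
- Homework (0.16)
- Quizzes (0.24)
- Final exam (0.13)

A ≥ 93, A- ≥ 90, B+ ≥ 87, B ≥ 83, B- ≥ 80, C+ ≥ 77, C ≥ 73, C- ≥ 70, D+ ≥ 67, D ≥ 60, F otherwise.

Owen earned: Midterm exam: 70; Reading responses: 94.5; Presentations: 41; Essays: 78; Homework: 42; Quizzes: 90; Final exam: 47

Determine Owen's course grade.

Weighted total:
  Midterm exam 70 × 0.1 = 7
  Reading responses 94.5 × 0.1 = 9.45
  Presentations 41 × 0.06 = 2.46
  Essays 78 × 0.21 = 16.38
  Homework 42 × 0.16 = 6.72
  Quizzes 90 × 0.24 = 21.6
  Final exam 47 × 0.13 = 6.11
Sum = 69.72
69.72 is ≥ 67 and < 70 → D+

D+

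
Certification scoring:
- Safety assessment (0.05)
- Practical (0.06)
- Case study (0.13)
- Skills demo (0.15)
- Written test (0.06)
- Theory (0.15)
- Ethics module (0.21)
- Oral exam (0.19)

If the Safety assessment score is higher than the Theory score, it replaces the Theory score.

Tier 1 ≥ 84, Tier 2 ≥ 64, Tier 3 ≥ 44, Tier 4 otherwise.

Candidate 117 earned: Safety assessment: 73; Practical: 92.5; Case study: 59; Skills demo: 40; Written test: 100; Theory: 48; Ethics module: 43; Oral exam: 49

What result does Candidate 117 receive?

Tier 3

Safety assessment (73) > Theory (48), so Theory counts as 73.
Weighted total:
  Safety assessment 73 × 0.05 = 3.65
  Practical 92.5 × 0.06 = 5.55
  Case study 59 × 0.13 = 7.67
  Skills demo 40 × 0.15 = 6
  Written test 100 × 0.06 = 6
  Theory 73 × 0.15 = 10.95
  Ethics module 43 × 0.21 = 9.03
  Oral exam 49 × 0.19 = 9.31
Sum = 58.16
58.16 is ≥ 44 and < 64 → Tier 3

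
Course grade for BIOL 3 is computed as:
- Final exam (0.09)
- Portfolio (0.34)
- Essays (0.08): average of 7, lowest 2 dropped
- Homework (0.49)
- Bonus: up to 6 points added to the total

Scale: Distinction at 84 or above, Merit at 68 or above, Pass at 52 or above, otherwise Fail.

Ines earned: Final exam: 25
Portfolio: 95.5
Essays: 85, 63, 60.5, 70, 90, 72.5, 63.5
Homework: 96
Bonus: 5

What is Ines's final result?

Distinction

Essays: drop 60.5, 63 → average of remaining 5 = 381/5 = 76.2
Weighted total:
  Final exam 25 × 0.09 = 2.25
  Portfolio 95.5 × 0.34 = 32.47
  Essays 76.2 × 0.08 = 6.096
  Homework 96 × 0.49 = 47.04
Sum = 87.856
Bonus: 87.856 + 5 = 92.856
92.856 ≥ 84 → Distinction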